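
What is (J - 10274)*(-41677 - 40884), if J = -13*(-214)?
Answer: 618547012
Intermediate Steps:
J = 2782
(J - 10274)*(-41677 - 40884) = (2782 - 10274)*(-41677 - 40884) = -7492*(-82561) = 618547012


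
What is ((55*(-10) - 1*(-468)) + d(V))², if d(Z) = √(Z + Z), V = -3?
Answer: (82 - I*√6)² ≈ 6718.0 - 401.72*I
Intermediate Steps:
d(Z) = √2*√Z (d(Z) = √(2*Z) = √2*√Z)
((55*(-10) - 1*(-468)) + d(V))² = ((55*(-10) - 1*(-468)) + √2*√(-3))² = ((-550 + 468) + √2*(I*√3))² = (-82 + I*√6)²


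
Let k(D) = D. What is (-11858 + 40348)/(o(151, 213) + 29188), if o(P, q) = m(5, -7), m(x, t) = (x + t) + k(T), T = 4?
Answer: 407/417 ≈ 0.97602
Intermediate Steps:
m(x, t) = 4 + t + x (m(x, t) = (x + t) + 4 = (t + x) + 4 = 4 + t + x)
o(P, q) = 2 (o(P, q) = 4 - 7 + 5 = 2)
(-11858 + 40348)/(o(151, 213) + 29188) = (-11858 + 40348)/(2 + 29188) = 28490/29190 = 28490*(1/29190) = 407/417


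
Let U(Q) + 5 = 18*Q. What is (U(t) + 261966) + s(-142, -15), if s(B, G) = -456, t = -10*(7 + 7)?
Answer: 258985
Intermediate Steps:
t = -140 (t = -10*14 = -140)
U(Q) = -5 + 18*Q
(U(t) + 261966) + s(-142, -15) = ((-5 + 18*(-140)) + 261966) - 456 = ((-5 - 2520) + 261966) - 456 = (-2525 + 261966) - 456 = 259441 - 456 = 258985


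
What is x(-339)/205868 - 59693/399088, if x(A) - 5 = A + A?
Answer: -3139366187/20539862096 ≈ -0.15284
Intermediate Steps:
x(A) = 5 + 2*A (x(A) = 5 + (A + A) = 5 + 2*A)
x(-339)/205868 - 59693/399088 = (5 + 2*(-339))/205868 - 59693/399088 = (5 - 678)*(1/205868) - 59693*1/399088 = -673*1/205868 - 59693/399088 = -673/205868 - 59693/399088 = -3139366187/20539862096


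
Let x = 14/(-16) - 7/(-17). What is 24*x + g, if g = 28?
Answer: 287/17 ≈ 16.882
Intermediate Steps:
x = -63/136 (x = 14*(-1/16) - 7*(-1/17) = -7/8 + 7/17 = -63/136 ≈ -0.46324)
24*x + g = 24*(-63/136) + 28 = -189/17 + 28 = 287/17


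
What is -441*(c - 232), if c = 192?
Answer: 17640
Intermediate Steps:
-441*(c - 232) = -441*(192 - 232) = -441*(-40) = 17640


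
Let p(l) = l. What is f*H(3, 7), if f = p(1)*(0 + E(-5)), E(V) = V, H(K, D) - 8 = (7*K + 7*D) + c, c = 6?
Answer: -420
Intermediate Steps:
H(K, D) = 14 + 7*D + 7*K (H(K, D) = 8 + ((7*K + 7*D) + 6) = 8 + ((7*D + 7*K) + 6) = 8 + (6 + 7*D + 7*K) = 14 + 7*D + 7*K)
f = -5 (f = 1*(0 - 5) = 1*(-5) = -5)
f*H(3, 7) = -5*(14 + 7*7 + 7*3) = -5*(14 + 49 + 21) = -5*84 = -420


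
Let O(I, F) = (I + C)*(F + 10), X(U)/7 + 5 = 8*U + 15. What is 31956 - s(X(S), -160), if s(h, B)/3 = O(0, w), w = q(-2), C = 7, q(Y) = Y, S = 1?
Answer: 31788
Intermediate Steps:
w = -2
X(U) = 70 + 56*U (X(U) = -35 + 7*(8*U + 15) = -35 + 7*(15 + 8*U) = -35 + (105 + 56*U) = 70 + 56*U)
O(I, F) = (7 + I)*(10 + F) (O(I, F) = (I + 7)*(F + 10) = (7 + I)*(10 + F))
s(h, B) = 168 (s(h, B) = 3*(70 + 7*(-2) + 10*0 - 2*0) = 3*(70 - 14 + 0 + 0) = 3*56 = 168)
31956 - s(X(S), -160) = 31956 - 1*168 = 31956 - 168 = 31788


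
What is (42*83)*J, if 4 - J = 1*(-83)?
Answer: 303282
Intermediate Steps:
J = 87 (J = 4 - (-83) = 4 - 1*(-83) = 4 + 83 = 87)
(42*83)*J = (42*83)*87 = 3486*87 = 303282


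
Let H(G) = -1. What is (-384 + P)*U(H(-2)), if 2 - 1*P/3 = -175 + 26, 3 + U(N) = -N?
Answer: -138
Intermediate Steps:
U(N) = -3 - N
P = 453 (P = 6 - 3*(-175 + 26) = 6 - 3*(-149) = 6 + 447 = 453)
(-384 + P)*U(H(-2)) = (-384 + 453)*(-3 - 1*(-1)) = 69*(-3 + 1) = 69*(-2) = -138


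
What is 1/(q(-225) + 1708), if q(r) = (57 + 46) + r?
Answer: 1/1586 ≈ 0.00063052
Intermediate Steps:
q(r) = 103 + r
1/(q(-225) + 1708) = 1/((103 - 225) + 1708) = 1/(-122 + 1708) = 1/1586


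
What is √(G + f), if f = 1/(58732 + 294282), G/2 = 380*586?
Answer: √55500266265883574/353014 ≈ 667.35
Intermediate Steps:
G = 445360 (G = 2*(380*586) = 2*222680 = 445360)
f = 1/353014 ≈ 2.8327e-6
√(G + f) = √(445360 + 1/353014) = √(157218315041/353014) = √55500266265883574/353014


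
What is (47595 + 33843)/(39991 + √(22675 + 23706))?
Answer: 542797843/266538950 - 13573*√46381/266538950 ≈ 2.0255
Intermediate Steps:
(47595 + 33843)/(39991 + √(22675 + 23706)) = 81438/(39991 + √46381)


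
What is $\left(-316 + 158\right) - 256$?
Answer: $-414$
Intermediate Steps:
$\left(-316 + 158\right) - 256 = -158 - 256 = -414$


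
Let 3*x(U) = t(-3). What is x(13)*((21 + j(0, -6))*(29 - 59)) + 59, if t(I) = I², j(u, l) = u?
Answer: -1831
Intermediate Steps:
x(U) = 3 (x(U) = (⅓)*(-3)² = (⅓)*9 = 3)
x(13)*((21 + j(0, -6))*(29 - 59)) + 59 = 3*((21 + 0)*(29 - 59)) + 59 = 3*(21*(-30)) + 59 = 3*(-630) + 59 = -1890 + 59 = -1831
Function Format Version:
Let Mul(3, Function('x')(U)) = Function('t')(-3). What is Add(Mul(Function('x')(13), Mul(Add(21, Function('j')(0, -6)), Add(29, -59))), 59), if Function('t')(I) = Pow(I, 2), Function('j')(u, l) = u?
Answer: -1831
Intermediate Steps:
Function('x')(U) = 3 (Function('x')(U) = Mul(Rational(1, 3), Pow(-3, 2)) = Mul(Rational(1, 3), 9) = 3)
Add(Mul(Function('x')(13), Mul(Add(21, Function('j')(0, -6)), Add(29, -59))), 59) = Add(Mul(3, Mul(Add(21, 0), Add(29, -59))), 59) = Add(Mul(3, Mul(21, -30)), 59) = Add(Mul(3, -630), 59) = Add(-1890, 59) = -1831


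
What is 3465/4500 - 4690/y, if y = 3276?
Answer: -7741/11700 ≈ -0.66162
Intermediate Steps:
3465/4500 - 4690/y = 3465/4500 - 4690/3276 = 3465*(1/4500) - 4690*1/3276 = 77/100 - 335/234 = -7741/11700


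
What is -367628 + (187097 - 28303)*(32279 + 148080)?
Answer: 28639559418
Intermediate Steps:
-367628 + (187097 - 28303)*(32279 + 148080) = -367628 + 158794*180359 = -367628 + 28639927046 = 28639559418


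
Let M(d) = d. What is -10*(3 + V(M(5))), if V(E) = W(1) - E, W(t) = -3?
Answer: 50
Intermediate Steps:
V(E) = -3 - E
-10*(3 + V(M(5))) = -10*(3 + (-3 - 1*5)) = -10*(3 + (-3 - 5)) = -10*(3 - 8) = -10*(-5) = 50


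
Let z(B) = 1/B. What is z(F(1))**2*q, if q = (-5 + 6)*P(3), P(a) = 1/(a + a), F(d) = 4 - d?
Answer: 1/54 ≈ 0.018519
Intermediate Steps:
P(a) = 1/(2*a)
z(B) = 1/B
q = 1/6 (q = (-5 + 6)*((1/2)/3) = 1*((1/2)*(1/3)) = 1*(1/6) = 1/6 ≈ 0.16667)
z(F(1))**2*q = (1/(4 - 1*1))**2*(1/6) = (1/(4 - 1))**2*(1/6) = (1/3)**2*(1/6) = (1/9)*(1/6) = 1/54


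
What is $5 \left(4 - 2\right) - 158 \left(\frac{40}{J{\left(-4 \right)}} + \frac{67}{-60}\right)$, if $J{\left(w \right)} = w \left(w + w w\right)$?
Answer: $\frac{3181}{10} \approx 318.1$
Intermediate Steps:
$J{\left(w \right)} = w \left(w + w^{2}\right)$
$5 \left(4 - 2\right) - 158 \left(\frac{40}{J{\left(-4 \right)}} + \frac{67}{-60}\right) = 5 \left(4 - 2\right) - 158 \left(\frac{40}{\left(-4\right)^{2} \left(1 - 4\right)} + \frac{67}{-60}\right) = 5 \cdot 2 - 158 \left(\frac{40}{16 \left(-3\right)} + 67 \left(- \frac{1}{60}\right)\right) = 10 - 158 \left(\frac{40}{-48} - \frac{67}{60}\right) = 10 - 158 \left(40 \left(- \frac{1}{48}\right) - \frac{67}{60}\right) = 10 - 158 \left(- \frac{5}{6} - \frac{67}{60}\right) = 10 - - \frac{3081}{10} = 10 + \frac{3081}{10} = \frac{3181}{10}$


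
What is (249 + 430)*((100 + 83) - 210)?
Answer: -18333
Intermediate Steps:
(249 + 430)*((100 + 83) - 210) = 679*(183 - 210) = 679*(-27) = -18333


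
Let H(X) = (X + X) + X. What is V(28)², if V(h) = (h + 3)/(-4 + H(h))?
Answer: 961/6400 ≈ 0.15016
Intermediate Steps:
H(X) = 3*X (H(X) = 2*X + X = 3*X)
V(h) = (3 + h)/(-4 + 3*h) (V(h) = (h + 3)/(-4 + 3*h) = (3 + h)/(-4 + 3*h))
V(28)² = ((3 + 28)/(-4 + 3*28))² = (31/(-4 + 84))² = (31/80)² = 961/6400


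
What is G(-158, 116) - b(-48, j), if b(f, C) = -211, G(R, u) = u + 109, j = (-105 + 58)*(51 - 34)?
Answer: 436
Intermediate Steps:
j = -799 (j = -47*17 = -799)
G(R, u) = 109 + u
G(-158, 116) - b(-48, j) = (109 + 116) - 1*(-211) = 225 + 211 = 436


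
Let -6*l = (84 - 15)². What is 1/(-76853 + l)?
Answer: -2/155293 ≈ -1.2879e-5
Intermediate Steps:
l = -1587/2 (l = -(84 - 15)²/6 = -⅙*69² = -⅙*4761 = -1587/2 ≈ -793.50)
1/(-76853 + l) = 1/(-76853 - 1587/2) = 1/(-155293/2) = -2/155293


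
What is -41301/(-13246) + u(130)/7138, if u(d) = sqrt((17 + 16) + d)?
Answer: 41301/13246 + sqrt(163)/7138 ≈ 3.1198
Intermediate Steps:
u(d) = sqrt(33 + d)
-41301/(-13246) + u(130)/7138 = -41301/(-13246) + sqrt(33 + 130)/7138 = -41301*(-1/13246) + sqrt(163)*(1/7138) = 41301/13246 + sqrt(163)/7138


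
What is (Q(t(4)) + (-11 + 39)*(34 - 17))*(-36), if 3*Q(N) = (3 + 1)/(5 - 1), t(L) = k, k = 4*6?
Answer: -17148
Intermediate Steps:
k = 24
t(L) = 24
Q(N) = ⅓ (Q(N) = ((3 + 1)/(5 - 1))/3 = (4/4)/3 = (4*(¼))/3 = (⅓)*1 = ⅓)
(Q(t(4)) + (-11 + 39)*(34 - 17))*(-36) = (⅓ + (-11 + 39)*(34 - 17))*(-36) = (⅓ + 28*17)*(-36) = (⅓ + 476)*(-36) = (1429/3)*(-36) = -17148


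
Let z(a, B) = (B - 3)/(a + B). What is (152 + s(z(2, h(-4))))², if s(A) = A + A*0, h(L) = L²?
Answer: 7557001/324 ≈ 23324.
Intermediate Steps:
z(a, B) = (-3 + B)/(B + a)
s(A) = A (s(A) = A + 0 = A)
(152 + s(z(2, h(-4))))² = (152 + (-3 + (-4)²)/((-4)² + 2))² = (152 + (-3 + 16)/(16 + 2))² = (152 + 13/18)² = (2749/18)² = 7557001/324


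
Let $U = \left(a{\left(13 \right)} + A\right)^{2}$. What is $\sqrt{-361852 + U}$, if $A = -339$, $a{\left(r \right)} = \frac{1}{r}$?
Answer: $\frac{2 i \sqrt{10435038}}{13} \approx 496.97 i$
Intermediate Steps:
$U = \frac{19412836}{169}$ ($U = \left(\frac{1}{13} - 339\right)^{2} = \left(- \frac{4406}{13}\right)^{2} = \frac{19412836}{169} \approx 1.1487 \cdot 10^{5}$)
$\sqrt{-361852 + U} = \sqrt{-361852 + \frac{19412836}{169}} = \sqrt{- \frac{41740152}{169}} = \frac{2 i \sqrt{10435038}}{13}$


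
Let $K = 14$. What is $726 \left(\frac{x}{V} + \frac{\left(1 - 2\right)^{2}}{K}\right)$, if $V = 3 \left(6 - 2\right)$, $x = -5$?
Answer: $- \frac{3509}{14} \approx -250.64$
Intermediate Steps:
$V = 12$ ($V = 3 \cdot 4 = 12$)
$726 \left(\frac{x}{V} + \frac{\left(1 - 2\right)^{2}}{K}\right) = 726 \left(- \frac{5}{12} + \frac{\left(1 - 2\right)^{2}}{14}\right) = 726 \left(\left(-5\right) \frac{1}{12} + \left(-1\right)^{2} \cdot \frac{1}{14}\right) = 726 \left(- \frac{5}{12} + 1 \cdot \frac{1}{14}\right) = 726 \left(- \frac{5}{12} + \frac{1}{14}\right) = 726 \left(- \frac{29}{84}\right) = - \frac{3509}{14}$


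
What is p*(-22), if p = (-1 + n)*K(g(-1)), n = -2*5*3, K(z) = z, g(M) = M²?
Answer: 682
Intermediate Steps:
n = -30 (n = -10*3 = -30)
p = -31 (p = (-1 - 30)*(-1)² = -31*1 = -31)
p*(-22) = -31*(-22) = 682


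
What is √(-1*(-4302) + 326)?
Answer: 2*√1157 ≈ 68.029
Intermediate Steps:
√(-1*(-4302) + 326) = √(4302 + 326) = √4628 = 2*√1157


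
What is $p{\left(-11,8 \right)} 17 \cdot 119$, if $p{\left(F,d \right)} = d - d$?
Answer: $0$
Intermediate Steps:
$p{\left(F,d \right)} = 0$
$p{\left(-11,8 \right)} 17 \cdot 119 = 0 \cdot 17 \cdot 119 = 0 \cdot 119 = 0$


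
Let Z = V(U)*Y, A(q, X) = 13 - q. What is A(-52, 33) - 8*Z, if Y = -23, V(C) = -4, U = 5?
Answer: -671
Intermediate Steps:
Z = 92 (Z = -4*(-23) = 92)
A(-52, 33) - 8*Z = (13 - 1*(-52)) - 8*92 = (13 + 52) - 1*736 = 65 - 736 = -671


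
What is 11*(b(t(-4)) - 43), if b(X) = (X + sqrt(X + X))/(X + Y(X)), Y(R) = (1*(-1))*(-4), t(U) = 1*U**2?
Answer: -2321/5 + 11*sqrt(2)/5 ≈ -461.09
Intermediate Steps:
t(U) = U**2
Y(R) = 4 (Y(R) = -1*(-4) = 4)
b(X) = (X + sqrt(2)*sqrt(X))/(4 + X) (b(X) = (X + sqrt(X + X))/(X + 4) = (X + sqrt(2*X))/(4 + X) = (X + sqrt(2)*sqrt(X))/(4 + X))
11*(b(t(-4)) - 43) = 11*(((-4)**2 + sqrt(2)*sqrt((-4)**2))/(4 + (-4)**2) - 43) = 11*((16 + sqrt(2)*sqrt(16))/(4 + 16) - 43) = 11*((16 + sqrt(2)*4)/20 - 43) = 11*((16 + 4*sqrt(2))/20 - 43) = 11*((4/5 + sqrt(2)/5) - 43) = 11*(-211/5 + sqrt(2)/5) = -2321/5 + 11*sqrt(2)/5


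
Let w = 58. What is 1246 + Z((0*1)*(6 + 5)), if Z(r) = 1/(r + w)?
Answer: 72269/58 ≈ 1246.0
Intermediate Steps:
Z(r) = 1/(58 + r) (Z(r) = 1/(r + 58) = 1/(58 + r))
1246 + Z((0*1)*(6 + 5)) = 1246 + 1/(58 + (0*1)*(6 + 5)) = 1246 + 1/(58 + 0*11) = 1246 + 1/(58 + 0) = 1246 + 1/58 = 72269/58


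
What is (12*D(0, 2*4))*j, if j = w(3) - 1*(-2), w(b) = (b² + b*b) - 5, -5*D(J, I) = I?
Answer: -288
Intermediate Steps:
D(J, I) = -I/5
w(b) = -5 + 2*b² (w(b) = (b² + b²) - 5 = 2*b² - 5 = -5 + 2*b²)
j = 15 (j = (-5 + 2*3²) - 1*(-2) = (-5 + 2*9) + 2 = (-5 + 18) + 2 = 13 + 2 = 15)
(12*D(0, 2*4))*j = (12*(-2*4/5))*15 = (12*(-⅕*8))*15 = (12*(-8/5))*15 = -96/5*15 = -288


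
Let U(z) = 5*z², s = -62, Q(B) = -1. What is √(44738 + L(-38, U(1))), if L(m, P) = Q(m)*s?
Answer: 80*√7 ≈ 211.66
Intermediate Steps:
L(m, P) = 62 (L(m, P) = -1*(-62) = 62)
√(44738 + L(-38, U(1))) = √(44738 + 62) = √44800 = 80*√7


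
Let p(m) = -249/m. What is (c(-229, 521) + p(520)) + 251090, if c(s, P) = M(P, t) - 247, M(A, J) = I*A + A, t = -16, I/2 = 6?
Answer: 133960071/520 ≈ 2.5762e+5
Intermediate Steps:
I = 12 (I = 2*6 = 12)
M(A, J) = 13*A (M(A, J) = 12*A + A = 13*A)
c(s, P) = -247 + 13*P (c(s, P) = 13*P - 247 = -247 + 13*P)
(c(-229, 521) + p(520)) + 251090 = ((-247 + 13*521) - 249/520) + 251090 = ((-247 + 6773) - 249*1/520) + 251090 = (6526 - 249/520) + 251090 = 3393271/520 + 251090 = 133960071/520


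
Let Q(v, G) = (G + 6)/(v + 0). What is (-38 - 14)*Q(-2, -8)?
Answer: -52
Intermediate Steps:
Q(v, G) = (6 + G)/v
(-38 - 14)*Q(-2, -8) = (-38 - 14)*((6 - 8)/(-2)) = -(-26)*(-2) = -52*1 = -52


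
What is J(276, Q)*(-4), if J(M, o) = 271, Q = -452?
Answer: -1084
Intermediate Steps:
J(276, Q)*(-4) = 271*(-4) = -1084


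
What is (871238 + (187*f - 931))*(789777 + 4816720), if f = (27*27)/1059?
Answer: 1722673640186564/353 ≈ 4.8801e+12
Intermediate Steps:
f = 243/353 (f = 729*(1/1059) = 243/353 ≈ 0.68839)
(871238 + (187*f - 931))*(789777 + 4816720) = (871238 + (187*(243/353) - 931))*(789777 + 4816720) = (871238 + (45441/353 - 931))*5606497 = (871238 - 283202/353)*5606497 = (307263812/353)*5606497 = 1722673640186564/353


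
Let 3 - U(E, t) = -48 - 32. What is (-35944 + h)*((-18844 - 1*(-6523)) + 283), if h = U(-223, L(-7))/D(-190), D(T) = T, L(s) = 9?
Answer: 41106417417/95 ≈ 4.3270e+8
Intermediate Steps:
U(E, t) = 83 (U(E, t) = 3 - (-48 - 32) = 3 - 1*(-80) = 3 + 80 = 83)
h = -83/190 (h = 83/(-190) = 83*(-1/190) = -83/190 ≈ -0.43684)
(-35944 + h)*((-18844 - 1*(-6523)) + 283) = (-35944 - 83/190)*((-18844 - 1*(-6523)) + 283) = -6829443*((-18844 + 6523) + 283)/190 = -6829443*(-12321 + 283)/190 = -6829443/190*(-12038) = 41106417417/95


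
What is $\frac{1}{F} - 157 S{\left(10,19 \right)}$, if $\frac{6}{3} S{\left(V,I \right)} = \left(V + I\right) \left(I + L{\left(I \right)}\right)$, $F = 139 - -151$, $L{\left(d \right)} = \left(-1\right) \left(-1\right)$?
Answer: $- \frac{13203699}{290} \approx -45530.0$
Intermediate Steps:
$L{\left(d \right)} = 1$
$F = 290$ ($F = 139 + 151 = 290$)
$S{\left(V,I \right)} = \frac{\left(1 + I\right) \left(I + V\right)}{2}$ ($S{\left(V,I \right)} = \frac{\left(V + I\right) \left(I + 1\right)}{2} = \frac{\left(I + V\right) \left(1 + I\right)}{2} = \frac{\left(1 + I\right) \left(I + V\right)}{2}$)
$\frac{1}{F} - 157 S{\left(10,19 \right)} = \frac{1}{290} - 157 \left(\frac{1}{2} \cdot 19 + \frac{1}{2} \cdot 10 + \frac{19^{2}}{2} + \frac{1}{2} \cdot 19 \cdot 10\right) = \frac{1}{290} - 157 \left(\frac{19}{2} + 5 + \frac{1}{2} \cdot 361 + 95\right) = \frac{1}{290} - 157 \left(\frac{19}{2} + 5 + \frac{361}{2} + 95\right) = \frac{1}{290} - 45530 = - \frac{13203699}{290}$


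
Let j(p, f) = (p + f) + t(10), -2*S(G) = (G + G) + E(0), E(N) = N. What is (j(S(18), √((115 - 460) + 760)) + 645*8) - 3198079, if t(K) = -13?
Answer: -3192950 + √415 ≈ -3.1929e+6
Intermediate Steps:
S(G) = -G (S(G) = -((G + G) + 0)/2 = -(2*G + 0)/2 = -G)
j(p, f) = -13 + f + p (j(p, f) = (p + f) - 13 = (f + p) - 13 = -13 + f + p)
(j(S(18), √((115 - 460) + 760)) + 645*8) - 3198079 = ((-13 + √((115 - 460) + 760) - 1*18) + 645*8) - 3198079 = ((-13 + √(-345 + 760) - 18) + 5160) - 3198079 = ((-13 + √415 - 18) + 5160) - 3198079 = ((-31 + √415) + 5160) - 3198079 = (5129 + √415) - 3198079 = -3192950 + √415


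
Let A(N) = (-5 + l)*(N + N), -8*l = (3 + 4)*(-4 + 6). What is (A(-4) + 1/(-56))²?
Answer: 9138529/3136 ≈ 2914.1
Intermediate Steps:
l = -7/4 (l = -(3 + 4)*(-4 + 6)/8 = -7*2/8 = -⅛*14 = -7/4 ≈ -1.7500)
A(N) = -27*N/2 (A(N) = (-5 - 7/4)*(N + N) = -27*N/2)
(A(-4) + 1/(-56))² = (-27/2*(-4) + 1/(-56))² = (54 - 1/56)² = (3023/56)² = 9138529/3136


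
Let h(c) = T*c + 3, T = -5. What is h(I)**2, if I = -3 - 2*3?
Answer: 2304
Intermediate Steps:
I = -9 (I = -3 - 6 = -9)
h(c) = 3 - 5*c (h(c) = -5*c + 3 = 3 - 5*c)
h(I)**2 = (3 - 5*(-9))**2 = (3 + 45)**2 = 48**2 = 2304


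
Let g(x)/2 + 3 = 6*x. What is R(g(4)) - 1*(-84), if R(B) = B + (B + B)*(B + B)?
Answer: 7182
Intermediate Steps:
g(x) = -6 + 12*x (g(x) = -6 + 2*(6*x) = -6 + 12*x)
R(B) = B + 4*B² (R(B) = B + (2*B)*(2*B) = B + 4*B²)
R(g(4)) - 1*(-84) = (-6 + 12*4)*(1 + 4*(-6 + 12*4)) - 1*(-84) = (-6 + 48)*(1 + 4*(-6 + 48)) + 84 = 42*(1 + 4*42) + 84 = 42*(1 + 168) + 84 = 42*169 + 84 = 7098 + 84 = 7182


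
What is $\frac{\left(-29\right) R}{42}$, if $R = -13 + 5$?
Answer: $\frac{116}{21} \approx 5.5238$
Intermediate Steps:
$R = -8$
$\frac{\left(-29\right) R}{42} = \frac{\left(-29\right) \left(-8\right)}{42} = 232 \cdot \frac{1}{42} = \frac{116}{21}$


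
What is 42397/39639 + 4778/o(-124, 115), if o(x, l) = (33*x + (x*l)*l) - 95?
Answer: 23171653799/21723321531 ≈ 1.0667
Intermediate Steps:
o(x, l) = -95 + 33*x + x*l**2 (o(x, l) = (33*x + (l*x)*l) - 95 = (33*x + x*l**2) - 95 = -95 + 33*x + x*l**2)
42397/39639 + 4778/o(-124, 115) = 42397/39639 + 4778/(-95 + 33*(-124) - 124*115**2) = 42397*(1/39639) + 4778/(-95 - 4092 - 124*13225) = 42397/39639 + 4778/(-95 - 4092 - 1639900) = 42397/39639 + 4778/(-1644087) = 42397/39639 + 4778*(-1/1644087) = 42397/39639 - 4778/1644087 = 23171653799/21723321531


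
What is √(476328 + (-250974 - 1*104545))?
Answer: √120809 ≈ 347.58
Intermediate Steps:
√(476328 + (-250974 - 1*104545)) = √(476328 + (-250974 - 104545)) = √(476328 - 355519) = √120809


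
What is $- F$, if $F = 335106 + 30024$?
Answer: $-365130$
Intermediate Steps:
$F = 365130$
$- F = \left(-1\right) 365130 = -365130$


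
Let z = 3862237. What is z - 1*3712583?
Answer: 149654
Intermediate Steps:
z - 1*3712583 = 3862237 - 1*3712583 = 3862237 - 3712583 = 149654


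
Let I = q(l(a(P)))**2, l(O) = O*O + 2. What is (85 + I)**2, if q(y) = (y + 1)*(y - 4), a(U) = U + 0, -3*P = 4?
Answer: 319316536561/43046721 ≈ 7417.9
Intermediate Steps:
P = -4/3 (P = -1/3*4 = -4/3 ≈ -1.3333)
a(U) = U
l(O) = 2 + O**2 (l(O) = O**2 + 2 = 2 + O**2)
q(y) = (1 + y)*(-4 + y)
I = 7396/6561 (I = (-4 + (2 + (-4/3)**2)**2 - 3*(2 + (-4/3)**2))**2 = (-4 + (2 + 16/9)**2 - 3*(2 + 16/9))**2 = (-4 + (34/9)**2 - 3*34/9)**2 = (-4 + 1156/81 - 34/3)**2 = (-86/81)**2 = 7396/6561 ≈ 1.1273)
(85 + I)**2 = (85 + 7396/6561)**2 = (565081/6561)**2 = 319316536561/43046721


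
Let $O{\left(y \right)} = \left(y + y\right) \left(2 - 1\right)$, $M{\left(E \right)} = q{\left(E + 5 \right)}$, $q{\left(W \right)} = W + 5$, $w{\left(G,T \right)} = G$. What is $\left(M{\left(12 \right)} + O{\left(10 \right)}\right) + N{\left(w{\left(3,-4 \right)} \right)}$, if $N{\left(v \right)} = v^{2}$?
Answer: $51$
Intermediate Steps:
$q{\left(W \right)} = 5 + W$
$M{\left(E \right)} = 10 + E$ ($M{\left(E \right)} = 5 + \left(E + 5\right) = 5 + \left(5 + E\right) = 10 + E$)
$O{\left(y \right)} = 2 y$ ($O{\left(y \right)} = 2 y 1 = 2 y$)
$\left(M{\left(12 \right)} + O{\left(10 \right)}\right) + N{\left(w{\left(3,-4 \right)} \right)} = \left(\left(10 + 12\right) + 2 \cdot 10\right) + 3^{2} = \left(22 + 20\right) + 9 = 42 + 9 = 51$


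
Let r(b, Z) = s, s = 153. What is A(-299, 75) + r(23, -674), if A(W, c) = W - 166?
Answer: -312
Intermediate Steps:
r(b, Z) = 153
A(W, c) = -166 + W
A(-299, 75) + r(23, -674) = (-166 - 299) + 153 = -465 + 153 = -312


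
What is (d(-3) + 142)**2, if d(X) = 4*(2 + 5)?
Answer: 28900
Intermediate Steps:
d(X) = 28 (d(X) = 4*7 = 28)
(d(-3) + 142)**2 = (28 + 142)**2 = 170**2 = 28900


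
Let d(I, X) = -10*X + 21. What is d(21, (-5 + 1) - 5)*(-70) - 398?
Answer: -8168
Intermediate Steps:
d(I, X) = 21 - 10*X
d(21, (-5 + 1) - 5)*(-70) - 398 = (21 - 10*((-5 + 1) - 5))*(-70) - 398 = (21 - 10*(-4 - 5))*(-70) - 398 = (21 - 10*(-9))*(-70) - 398 = (21 + 90)*(-70) - 398 = 111*(-70) - 398 = -7770 - 398 = -8168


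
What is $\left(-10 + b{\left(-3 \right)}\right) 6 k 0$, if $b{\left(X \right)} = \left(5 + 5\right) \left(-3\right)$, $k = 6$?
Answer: $0$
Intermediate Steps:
$b{\left(X \right)} = -30$ ($b{\left(X \right)} = 10 \left(-3\right) = -30$)
$\left(-10 + b{\left(-3 \right)}\right) 6 k 0 = \left(-10 - 30\right) 6 \cdot 6 \cdot 0 = - 40 \cdot 36 \cdot 0 = \left(-40\right) 0 = 0$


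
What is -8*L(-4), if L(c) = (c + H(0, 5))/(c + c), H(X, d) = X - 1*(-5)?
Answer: 1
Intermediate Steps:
H(X, d) = 5 + X (H(X, d) = X + 5 = 5 + X)
L(c) = (5 + c)/(2*c) (L(c) = (c + (5 + 0))/(c + c) = (c + 5)/((2*c)) = (5 + c)*(1/(2*c)) = (5 + c)/(2*c))
-8*L(-4) = -4*(5 - 4)/(-4) = -4*(-1)/4 = -8*(-⅛) = 1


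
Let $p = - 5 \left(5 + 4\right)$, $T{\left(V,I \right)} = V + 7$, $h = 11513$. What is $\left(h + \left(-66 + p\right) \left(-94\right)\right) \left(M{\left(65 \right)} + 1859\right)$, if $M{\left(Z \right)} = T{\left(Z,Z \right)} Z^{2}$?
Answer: $6717076873$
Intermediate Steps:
$T{\left(V,I \right)} = 7 + V$
$p = -45$ ($p = \left(-5\right) 9 = -45$)
$M{\left(Z \right)} = Z^{2} \left(7 + Z\right)$ ($M{\left(Z \right)} = \left(7 + Z\right) Z^{2} = Z^{2} \left(7 + Z\right)$)
$\left(h + \left(-66 + p\right) \left(-94\right)\right) \left(M{\left(65 \right)} + 1859\right) = \left(11513 + \left(-66 - 45\right) \left(-94\right)\right) \left(65^{2} \left(7 + 65\right) + 1859\right) = \left(11513 - -10434\right) \left(4225 \cdot 72 + 1859\right) = \left(11513 + 10434\right) \left(304200 + 1859\right) = 21947 \cdot 306059 = 6717076873$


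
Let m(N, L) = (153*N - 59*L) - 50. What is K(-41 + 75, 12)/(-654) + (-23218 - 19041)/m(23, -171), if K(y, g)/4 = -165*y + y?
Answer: 137380123/4433466 ≈ 30.987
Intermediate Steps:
K(y, g) = -656*y (K(y, g) = 4*(-165*y + y) = 4*(-164*y) = -656*y)
m(N, L) = -50 - 59*L + 153*N (m(N, L) = (-59*L + 153*N) - 50 = -50 - 59*L + 153*N)
K(-41 + 75, 12)/(-654) + (-23218 - 19041)/m(23, -171) = -656*(-41 + 75)/(-654) + (-23218 - 19041)/(-50 - 59*(-171) + 153*23) = -656*34*(-1/654) - 42259/(-50 + 10089 + 3519) = -22304*(-1/654) - 42259/13558 = 11152/327 - 42259*1/13558 = 11152/327 - 42259/13558 = 137380123/4433466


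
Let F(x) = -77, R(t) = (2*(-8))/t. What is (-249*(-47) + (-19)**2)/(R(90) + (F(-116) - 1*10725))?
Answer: -9360/8381 ≈ -1.1168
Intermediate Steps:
R(t) = -16/t
(-249*(-47) + (-19)**2)/(R(90) + (F(-116) - 1*10725)) = (-249*(-47) + (-19)**2)/(-16/90 + (-77 - 1*10725)) = (11703 + 361)/(-16*1/90 + (-77 - 10725)) = 12064/(-8/45 - 10802) = 12064/(-486098/45) = 12064*(-45/486098) = -9360/8381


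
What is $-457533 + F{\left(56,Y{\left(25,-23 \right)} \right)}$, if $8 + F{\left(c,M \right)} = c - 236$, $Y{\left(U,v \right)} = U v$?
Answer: $-457721$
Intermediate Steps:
$F{\left(c,M \right)} = -244 + c$ ($F{\left(c,M \right)} = -8 + \left(c - 236\right) = -8 + \left(-236 + c\right) = -244 + c$)
$-457533 + F{\left(56,Y{\left(25,-23 \right)} \right)} = -457533 + \left(-244 + 56\right) = -457533 - 188 = -457721$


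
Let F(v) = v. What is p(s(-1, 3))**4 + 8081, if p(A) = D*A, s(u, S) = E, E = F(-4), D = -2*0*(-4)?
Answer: 8081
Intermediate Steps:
D = 0 (D = 0*(-4) = 0)
E = -4
s(u, S) = -4
p(A) = 0 (p(A) = 0*A = 0)
p(s(-1, 3))**4 + 8081 = 0**4 + 8081 = 0 + 8081 = 8081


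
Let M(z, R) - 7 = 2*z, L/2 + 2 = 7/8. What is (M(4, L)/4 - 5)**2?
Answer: 25/16 ≈ 1.5625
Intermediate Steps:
L = -9/4 (L = -4 + 2*(7/8) = -4 + 7/4 = -9/4 ≈ -2.2500)
M(z, R) = 7 + 2*z
(M(4, L)/4 - 5)**2 = ((7 + 2*4)/4 - 5)**2 = ((7 + 8)*(1/4) - 5)**2 = (15*(1/4) - 5)**2 = (15/4 - 5)**2 = (-5/4)**2 = 25/16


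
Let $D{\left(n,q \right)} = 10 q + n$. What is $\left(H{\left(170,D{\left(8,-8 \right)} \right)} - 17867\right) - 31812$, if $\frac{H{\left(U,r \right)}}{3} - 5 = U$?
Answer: $-49154$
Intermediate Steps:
$D{\left(n,q \right)} = n + 10 q$
$H{\left(U,r \right)} = 15 + 3 U$
$\left(H{\left(170,D{\left(8,-8 \right)} \right)} - 17867\right) - 31812 = \left(\left(15 + 3 \cdot 170\right) - 17867\right) - 31812 = \left(\left(15 + 510\right) - 17867\right) - 31812 = \left(525 - 17867\right) - 31812 = -17342 - 31812 = -49154$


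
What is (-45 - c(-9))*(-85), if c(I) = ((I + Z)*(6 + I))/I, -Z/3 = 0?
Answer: 3570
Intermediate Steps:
Z = 0 (Z = -3*0 = 0)
c(I) = 6 + I (c(I) = ((I + 0)*(6 + I))/I = (I*(6 + I))/I = 6 + I)
(-45 - c(-9))*(-85) = (-45 - (6 - 9))*(-85) = (-45 - 1*(-3))*(-85) = (-45 + 3)*(-85) = -42*(-85) = 3570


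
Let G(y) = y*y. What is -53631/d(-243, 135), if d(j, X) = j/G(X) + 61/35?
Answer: -28156275/908 ≈ -31009.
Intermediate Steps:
G(y) = y**2
d(j, X) = 61/35 + j/X**2 (d(j, X) = j/(X**2) + 61/35 = j/X**2 + 61*(1/35) = j/X**2 + 61/35 = 61/35 + j/X**2)
-53631/d(-243, 135) = -53631/(61/35 - 243/135**2) = -53631/(61/35 - 243*1/18225) = -53631/(61/35 - 1/75) = -53631/908/525 = -53631*525/908 = -28156275/908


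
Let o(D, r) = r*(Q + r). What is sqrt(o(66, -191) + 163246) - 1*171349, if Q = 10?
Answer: -171349 + sqrt(197817) ≈ -1.7090e+5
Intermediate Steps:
o(D, r) = r*(10 + r)
sqrt(o(66, -191) + 163246) - 1*171349 = sqrt(-191*(10 - 191) + 163246) - 1*171349 = sqrt(-191*(-181) + 163246) - 171349 = sqrt(34571 + 163246) - 171349 = sqrt(197817) - 171349 = -171349 + sqrt(197817)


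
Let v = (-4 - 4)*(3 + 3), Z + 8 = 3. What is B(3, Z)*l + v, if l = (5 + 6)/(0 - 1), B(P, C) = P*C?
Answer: 117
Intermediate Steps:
Z = -5 (Z = -8 + 3 = -5)
B(P, C) = C*P
v = -48 (v = -8*6 = -48)
l = -11 (l = 11/(-1) = 11*(-1) = -11)
B(3, Z)*l + v = -5*3*(-11) - 48 = -15*(-11) - 48 = 165 - 48 = 117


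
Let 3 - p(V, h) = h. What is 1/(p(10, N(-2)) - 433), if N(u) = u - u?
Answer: -1/430 ≈ -0.0023256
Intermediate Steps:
N(u) = 0
p(V, h) = 3 - h
1/(p(10, N(-2)) - 433) = 1/((3 - 1*0) - 433) = 1/((3 + 0) - 433) = 1/(3 - 433) = 1/(-430) = -1/430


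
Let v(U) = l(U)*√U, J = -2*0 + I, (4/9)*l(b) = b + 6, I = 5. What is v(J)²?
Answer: 49005/16 ≈ 3062.8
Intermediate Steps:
l(b) = 27/2 + 9*b/4 (l(b) = 9*(b + 6)/4 = 9*(6 + b)/4 = 27/2 + 9*b/4)
J = 5 (J = -2*0 + 5 = 0 + 5 = 5)
v(U) = √U*(27/2 + 9*U/4) (v(U) = (27/2 + 9*U/4)*√U = √U*(27/2 + 9*U/4))
v(J)² = (9*√5*(6 + 5)/4)² = ((9/4)*√5*11)² = (99*√5/4)² = 49005/16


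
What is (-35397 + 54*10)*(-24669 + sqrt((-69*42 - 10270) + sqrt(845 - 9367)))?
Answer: 859887333 - 34857*sqrt(-13168 + I*sqrt(8522)) ≈ 8.5987e+8 - 3.9999e+6*I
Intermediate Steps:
(-35397 + 54*10)*(-24669 + sqrt((-69*42 - 10270) + sqrt(845 - 9367))) = (-35397 + 540)*(-24669 + sqrt((-2898 - 10270) + sqrt(-8522))) = -34857*(-24669 + sqrt(-13168 + I*sqrt(8522))) = 859887333 - 34857*sqrt(-13168 + I*sqrt(8522))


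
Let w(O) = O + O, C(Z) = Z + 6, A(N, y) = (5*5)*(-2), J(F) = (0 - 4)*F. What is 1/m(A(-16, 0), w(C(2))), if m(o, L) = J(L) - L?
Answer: -1/80 ≈ -0.012500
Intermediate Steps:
J(F) = -4*F
A(N, y) = -50 (A(N, y) = 25*(-2) = -50)
C(Z) = 6 + Z
w(O) = 2*O
m(o, L) = -5*L (m(o, L) = -4*L - L = -5*L)
1/m(A(-16, 0), w(C(2))) = 1/(-10*(6 + 2)) = 1/(-10*8) = 1/(-5*16) = 1/(-80) = -1/80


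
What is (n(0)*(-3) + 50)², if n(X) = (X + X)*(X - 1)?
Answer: 2500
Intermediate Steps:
n(X) = 2*X*(-1 + X) (n(X) = (2*X)*(-1 + X) = 2*X*(-1 + X))
(n(0)*(-3) + 50)² = ((2*0*(-1 + 0))*(-3) + 50)² = ((2*0*(-1))*(-3) + 50)² = (0*(-3) + 50)² = (0 + 50)² = 50² = 2500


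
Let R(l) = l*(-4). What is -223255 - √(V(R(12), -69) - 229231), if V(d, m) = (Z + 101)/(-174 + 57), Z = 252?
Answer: -223255 - 2*I*√87166235/39 ≈ -2.2326e+5 - 478.78*I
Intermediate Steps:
R(l) = -4*l
V(d, m) = -353/117 (V(d, m) = (252 + 101)/(-174 + 57) = 353/(-117) = 353*(-1/117) = -353/117)
-223255 - √(V(R(12), -69) - 229231) = -223255 - √(-353/117 - 229231) = -223255 - √(-26820380/117) = -223255 - 2*I*√87166235/39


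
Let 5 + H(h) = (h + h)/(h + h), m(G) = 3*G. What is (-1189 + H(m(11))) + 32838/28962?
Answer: -5753138/4827 ≈ -1191.9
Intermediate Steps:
H(h) = -4 (H(h) = -5 + (h + h)/(h + h) = -5 + (2*h)/((2*h)) = -5 + (2*h)*(1/(2*h)) = -5 + 1 = -4)
(-1189 + H(m(11))) + 32838/28962 = (-1189 - 4) + 32838/28962 = -1193 + 32838*(1/28962) = -1193 + 5473/4827 = -5753138/4827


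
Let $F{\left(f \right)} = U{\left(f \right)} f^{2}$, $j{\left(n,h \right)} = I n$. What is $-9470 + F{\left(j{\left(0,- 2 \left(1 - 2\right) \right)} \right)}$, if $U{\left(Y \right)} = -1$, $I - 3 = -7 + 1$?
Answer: $-9470$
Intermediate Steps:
$I = -3$ ($I = 3 + \left(-7 + 1\right) = 3 - 6 = -3$)
$j{\left(n,h \right)} = - 3 n$
$F{\left(f \right)} = - f^{2}$
$-9470 + F{\left(j{\left(0,- 2 \left(1 - 2\right) \right)} \right)} = -9470 - \left(\left(-3\right) 0\right)^{2} = -9470 - 0^{2} = -9470 - 0 = -9470 + 0 = -9470$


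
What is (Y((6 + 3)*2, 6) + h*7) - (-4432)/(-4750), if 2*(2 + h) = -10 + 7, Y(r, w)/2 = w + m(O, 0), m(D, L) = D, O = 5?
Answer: -16307/4750 ≈ -3.4331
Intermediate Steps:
Y(r, w) = 10 + 2*w (Y(r, w) = 2*(w + 5) = 2*(5 + w) = 10 + 2*w)
h = -7/2 (h = -2 + (-10 + 7)/2 = -2 + (½)*(-3) = -2 - 3/2 = -7/2 ≈ -3.5000)
(Y((6 + 3)*2, 6) + h*7) - (-4432)/(-4750) = ((10 + 2*6) - 7/2*7) - (-4432)/(-4750) = ((10 + 12) - 49/2) - (-4432)*(-1)/4750 = (22 - 49/2) - 1*2216/2375 = -5/2 - 2216/2375 = -16307/4750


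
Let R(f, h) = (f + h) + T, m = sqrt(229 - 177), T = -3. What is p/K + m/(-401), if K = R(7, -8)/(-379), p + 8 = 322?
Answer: 59503/2 - 2*sqrt(13)/401 ≈ 29751.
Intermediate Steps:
p = 314 (p = -8 + 322 = 314)
m = 2*sqrt(13) (m = sqrt(52) = 2*sqrt(13) ≈ 7.2111)
R(f, h) = -3 + f + h (R(f, h) = (f + h) - 3 = -3 + f + h)
K = 4/379 (K = (-3 + 7 - 8)/(-379) = -4*(-1/379) = 4/379 ≈ 0.010554)
p/K + m/(-401) = 314/(4/379) + (2*sqrt(13))/(-401) = 314*(379/4) + (2*sqrt(13))*(-1/401) = 59503/2 - 2*sqrt(13)/401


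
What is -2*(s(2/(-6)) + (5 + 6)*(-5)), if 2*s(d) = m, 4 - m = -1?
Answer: 105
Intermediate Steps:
m = 5 (m = 4 - 1*(-1) = 4 + 1 = 5)
s(d) = 5/2 (s(d) = (1/2)*5 = 5/2)
-2*(s(2/(-6)) + (5 + 6)*(-5)) = -2*(5/2 + (5 + 6)*(-5)) = -2*(5/2 + 11*(-5)) = -2*(5/2 - 55) = -2*(-105/2) = 105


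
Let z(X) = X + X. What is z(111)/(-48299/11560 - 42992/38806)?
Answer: -49794306960/1185639257 ≈ -41.998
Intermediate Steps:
z(X) = 2*X
z(111)/(-48299/11560 - 42992/38806) = (2*111)/(-48299/11560 - 42992/38806) = 222/(-48299*1/11560 - 42992*1/38806) = 222/(-48299/11560 - 21496/19403) = 222/(-1185639257/224298680) = 222*(-224298680/1185639257) = -49794306960/1185639257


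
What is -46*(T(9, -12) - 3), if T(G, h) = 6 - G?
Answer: 276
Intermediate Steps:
-46*(T(9, -12) - 3) = -46*((6 - 1*9) - 3) = -46*((6 - 9) - 3) = -46*(-3 - 3) = -46*(-6) = 276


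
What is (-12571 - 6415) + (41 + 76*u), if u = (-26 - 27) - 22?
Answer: -24645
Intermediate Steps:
u = -75 (u = -53 - 22 = -75)
(-12571 - 6415) + (41 + 76*u) = (-12571 - 6415) + (41 + 76*(-75)) = -18986 + (41 - 5700) = -18986 - 5659 = -24645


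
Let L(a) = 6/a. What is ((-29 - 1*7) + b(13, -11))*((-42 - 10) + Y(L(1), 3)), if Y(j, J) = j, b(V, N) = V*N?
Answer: 8234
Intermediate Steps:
b(V, N) = N*V
((-29 - 1*7) + b(13, -11))*((-42 - 10) + Y(L(1), 3)) = ((-29 - 1*7) - 11*13)*((-42 - 10) + 6/1) = ((-29 - 7) - 143)*(-52 + 6*1) = (-36 - 143)*(-52 + 6) = -179*(-46) = 8234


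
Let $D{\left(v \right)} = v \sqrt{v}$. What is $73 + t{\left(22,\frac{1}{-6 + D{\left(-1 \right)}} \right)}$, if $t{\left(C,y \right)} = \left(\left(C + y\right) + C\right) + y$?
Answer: $\frac{4317}{37} + \frac{2 i}{37} \approx 116.68 + 0.054054 i$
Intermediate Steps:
$D{\left(v \right)} = v^{\frac{3}{2}}$
$t{\left(C,y \right)} = 2 C + 2 y$ ($t{\left(C,y \right)} = \left(y + 2 C\right) + y = 2 C + 2 y$)
$73 + t{\left(22,\frac{1}{-6 + D{\left(-1 \right)}} \right)} = 73 + \left(2 \cdot 22 + \frac{2}{-6 + \left(-1\right)^{\frac{3}{2}}}\right) = 73 + \left(44 + \frac{2}{-6 - i}\right) = 73 + \left(44 + 2 \frac{-6 + i}{37}\right) = 73 + \left(44 + \frac{2 \left(-6 + i\right)}{37}\right) = 117 + \frac{2 \left(-6 + i\right)}{37}$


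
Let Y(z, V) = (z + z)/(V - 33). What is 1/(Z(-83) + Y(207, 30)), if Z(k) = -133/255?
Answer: -255/35323 ≈ -0.0072191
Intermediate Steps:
Z(k) = -133/255 (Z(k) = -133*1/255 = -133/255)
Y(z, V) = 2*z/(-33 + V) (Y(z, V) = (2*z)/(-33 + V) = 2*z/(-33 + V))
1/(Z(-83) + Y(207, 30)) = 1/(-133/255 + 2*207/(-33 + 30)) = 1/(-133/255 + 2*207/(-3)) = 1/(-133/255 + 2*207*(-⅓)) = 1/(-133/255 - 138) = 1/(-35323/255) = -255/35323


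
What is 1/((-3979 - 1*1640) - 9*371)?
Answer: -1/8958 ≈ -0.00011163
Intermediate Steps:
1/((-3979 - 1*1640) - 9*371) = 1/((-3979 - 1640) - 3339) = 1/(-5619 - 3339) = 1/(-8958) = -1/8958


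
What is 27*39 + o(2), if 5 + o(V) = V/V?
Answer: 1049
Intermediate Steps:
o(V) = -4 (o(V) = -5 + V/V = -5 + 1 = -4)
27*39 + o(2) = 27*39 - 4 = 1053 - 4 = 1049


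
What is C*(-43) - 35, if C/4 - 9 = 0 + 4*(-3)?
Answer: 481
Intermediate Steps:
C = -12 (C = 36 + 4*(0 + 4*(-3)) = 36 + 4*(0 - 12) = 36 + 4*(-12) = 36 - 48 = -12)
C*(-43) - 35 = -12*(-43) - 35 = 516 - 35 = 481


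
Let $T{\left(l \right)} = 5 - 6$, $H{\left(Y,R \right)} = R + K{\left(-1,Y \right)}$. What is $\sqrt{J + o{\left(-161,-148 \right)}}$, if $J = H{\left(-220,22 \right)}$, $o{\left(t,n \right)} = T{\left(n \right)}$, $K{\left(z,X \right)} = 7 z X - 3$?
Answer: $\sqrt{1558} \approx 39.471$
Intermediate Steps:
$K{\left(z,X \right)} = -3 + 7 X z$ ($K{\left(z,X \right)} = 7 X z - 3 = -3 + 7 X z$)
$H{\left(Y,R \right)} = -3 + R - 7 Y$ ($H{\left(Y,R \right)} = R + \left(-3 + 7 Y \left(-1\right)\right) = R - \left(3 + 7 Y\right) = -3 + R - 7 Y$)
$T{\left(l \right)} = -1$
$o{\left(t,n \right)} = -1$
$J = 1559$ ($J = -3 + 22 - -1540 = -3 + 22 + 1540 = 1559$)
$\sqrt{J + o{\left(-161,-148 \right)}} = \sqrt{1559 - 1} = \sqrt{1558}$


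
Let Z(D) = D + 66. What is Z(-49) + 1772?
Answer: 1789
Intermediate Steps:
Z(D) = 66 + D
Z(-49) + 1772 = (66 - 49) + 1772 = 17 + 1772 = 1789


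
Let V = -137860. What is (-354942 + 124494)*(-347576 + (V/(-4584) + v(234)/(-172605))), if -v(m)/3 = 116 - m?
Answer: 880137716848697704/10989185 ≈ 8.0091e+10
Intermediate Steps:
v(m) = -348 + 3*m (v(m) = -3*(116 - m) = -348 + 3*m)
(-354942 + 124494)*(-347576 + (V/(-4584) + v(234)/(-172605))) = (-354942 + 124494)*(-347576 + (-137860/(-4584) + (-348 + 3*234)/(-172605))) = -230448*(-347576 + (-137860*(-1/4584) + (-348 + 702)*(-1/172605))) = -230448*(-347576 + (34465/1146 + 354*(-1/172605))) = -230448*(-347576 + (34465/1146 - 118/57535)) = -230448*(-347576 + 1982808547/65935110) = -230448*(-22915478984813/65935110) = 880137716848697704/10989185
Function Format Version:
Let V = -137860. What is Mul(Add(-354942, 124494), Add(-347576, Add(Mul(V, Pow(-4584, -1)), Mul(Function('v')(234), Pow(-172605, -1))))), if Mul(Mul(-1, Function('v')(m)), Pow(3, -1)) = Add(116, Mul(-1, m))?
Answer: Rational(880137716848697704, 10989185) ≈ 8.0091e+10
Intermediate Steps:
Function('v')(m) = Add(-348, Mul(3, m)) (Function('v')(m) = Mul(-3, Add(116, Mul(-1, m))) = Add(-348, Mul(3, m)))
Mul(Add(-354942, 124494), Add(-347576, Add(Mul(V, Pow(-4584, -1)), Mul(Function('v')(234), Pow(-172605, -1))))) = Mul(Add(-354942, 124494), Add(-347576, Add(Mul(-137860, Pow(-4584, -1)), Mul(Add(-348, Mul(3, 234)), Pow(-172605, -1))))) = Mul(-230448, Add(-347576, Add(Mul(-137860, Rational(-1, 4584)), Mul(Add(-348, 702), Rational(-1, 172605))))) = Mul(-230448, Add(-347576, Add(Rational(34465, 1146), Mul(354, Rational(-1, 172605))))) = Mul(-230448, Add(-347576, Add(Rational(34465, 1146), Rational(-118, 57535)))) = Mul(-230448, Add(-347576, Rational(1982808547, 65935110))) = Mul(-230448, Rational(-22915478984813, 65935110)) = Rational(880137716848697704, 10989185)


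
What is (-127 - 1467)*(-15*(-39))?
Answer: -932490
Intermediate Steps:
(-127 - 1467)*(-15*(-39)) = -1594*585 = -932490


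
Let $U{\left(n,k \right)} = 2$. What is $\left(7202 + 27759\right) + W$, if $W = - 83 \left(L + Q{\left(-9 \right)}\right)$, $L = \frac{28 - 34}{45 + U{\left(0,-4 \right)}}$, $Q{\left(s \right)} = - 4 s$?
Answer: $\frac{1503229}{47} \approx 31984.0$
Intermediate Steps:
$L = - \frac{6}{47}$ ($L = \frac{28 - 34}{45 + 2} = \frac{28 - 34}{47} = \left(-6\right) \frac{1}{47} = - \frac{6}{47} \approx -0.12766$)
$W = - \frac{139938}{47}$ ($W = - 83 \left(- \frac{6}{47} - -36\right) = - 83 \left(- \frac{6}{47} + 36\right) = \left(-83\right) \frac{1686}{47} = - \frac{139938}{47} \approx -2977.4$)
$\left(7202 + 27759\right) + W = \left(7202 + 27759\right) - \frac{139938}{47} = 34961 - \frac{139938}{47} = \frac{1503229}{47}$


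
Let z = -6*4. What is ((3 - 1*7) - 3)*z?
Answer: 168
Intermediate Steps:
z = -24
((3 - 1*7) - 3)*z = ((3 - 1*7) - 3)*(-24) = ((3 - 7) - 3)*(-24) = (-4 - 3)*(-24) = -7*(-24) = 168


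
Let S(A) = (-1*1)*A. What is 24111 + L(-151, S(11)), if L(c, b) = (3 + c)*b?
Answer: 25739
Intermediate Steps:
S(A) = -A
L(c, b) = b*(3 + c)
24111 + L(-151, S(11)) = 24111 + (-1*11)*(3 - 151) = 24111 - 11*(-148) = 24111 + 1628 = 25739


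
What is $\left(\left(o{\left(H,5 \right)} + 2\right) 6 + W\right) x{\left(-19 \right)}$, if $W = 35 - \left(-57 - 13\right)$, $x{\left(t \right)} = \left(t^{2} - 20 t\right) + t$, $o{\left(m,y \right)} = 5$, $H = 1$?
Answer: $106134$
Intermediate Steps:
$x{\left(t \right)} = t^{2} - 19 t$
$W = 105$ ($W = 35 - \left(-57 - 13\right) = 35 - -70 = 35 + 70 = 105$)
$\left(\left(o{\left(H,5 \right)} + 2\right) 6 + W\right) x{\left(-19 \right)} = \left(\left(5 + 2\right) 6 + 105\right) \left(- 19 \left(-19 - 19\right)\right) = \left(7 \cdot 6 + 105\right) \left(\left(-19\right) \left(-38\right)\right) = \left(42 + 105\right) 722 = 147 \cdot 722 = 106134$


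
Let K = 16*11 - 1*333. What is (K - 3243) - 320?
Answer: -3720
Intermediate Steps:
K = -157 (K = 176 - 333 = -157)
(K - 3243) - 320 = (-157 - 3243) - 320 = -3400 - 320 = -3720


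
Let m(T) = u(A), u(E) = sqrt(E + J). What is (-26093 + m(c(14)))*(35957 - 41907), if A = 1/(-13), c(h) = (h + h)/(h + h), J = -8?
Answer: 155253350 - 5950*I*sqrt(1365)/13 ≈ 1.5525e+8 - 16910.0*I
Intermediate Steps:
c(h) = 1 (c(h) = (2*h)/((2*h)) = (2*h)*(1/(2*h)) = 1)
A = -1/13 ≈ -0.076923
u(E) = sqrt(-8 + E) (u(E) = sqrt(E - 8) = sqrt(-8 + E))
m(T) = I*sqrt(1365)/13 (m(T) = sqrt(-8 - 1/13) = sqrt(-105/13) = I*sqrt(1365)/13)
(-26093 + m(c(14)))*(35957 - 41907) = (-26093 + I*sqrt(1365)/13)*(35957 - 41907) = (-26093 + I*sqrt(1365)/13)*(-5950) = 155253350 - 5950*I*sqrt(1365)/13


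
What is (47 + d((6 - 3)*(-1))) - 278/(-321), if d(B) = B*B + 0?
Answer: 18254/321 ≈ 56.866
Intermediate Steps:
d(B) = B**2 (d(B) = B**2 + 0 = B**2)
(47 + d((6 - 3)*(-1))) - 278/(-321) = (47 + ((6 - 3)*(-1))**2) - 278/(-321) = (47 + (3*(-1))**2) - 278*(-1/321) = (47 + (-3)**2) + 278/321 = (47 + 9) + 278/321 = 56 + 278/321 = 18254/321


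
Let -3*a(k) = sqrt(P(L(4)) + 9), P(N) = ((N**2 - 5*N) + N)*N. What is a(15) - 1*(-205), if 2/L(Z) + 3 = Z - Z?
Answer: 205 - sqrt(561)/27 ≈ 204.12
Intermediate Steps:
L(Z) = -2/3 (L(Z) = 2/(-3 + (Z - Z)) = 2/(-3 + 0) = 2/(-3) = 2*(-1/3) = -2/3)
P(N) = N*(N**2 - 4*N) (P(N) = (N**2 - 4*N)*N = N*(N**2 - 4*N))
a(k) = -sqrt(561)/27 (a(k) = -sqrt((-2/3)**2*(-4 - 2/3) + 9)/3 = -sqrt((4/9)*(-14/3) + 9)/3 = -sqrt(-56/27 + 9)/3 = -sqrt(561)/27)
a(15) - 1*(-205) = -sqrt(561)/27 - 1*(-205) = -sqrt(561)/27 + 205 = 205 - sqrt(561)/27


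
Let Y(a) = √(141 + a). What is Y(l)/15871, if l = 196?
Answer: √337/15871 ≈ 0.0011567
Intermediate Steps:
Y(l)/15871 = √(141 + 196)/15871 = √337*(1/15871) = √337/15871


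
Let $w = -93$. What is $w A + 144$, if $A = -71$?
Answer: $6747$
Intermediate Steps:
$w A + 144 = \left(-93\right) \left(-71\right) + 144 = 6603 + 144 = 6747$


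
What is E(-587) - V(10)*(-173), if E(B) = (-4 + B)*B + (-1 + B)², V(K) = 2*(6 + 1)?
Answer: 695083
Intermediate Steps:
V(K) = 14 (V(K) = 2*7 = 14)
E(B) = (-1 + B)² + B*(-4 + B) (E(B) = B*(-4 + B) + (-1 + B)² = (-1 + B)² + B*(-4 + B))
E(-587) - V(10)*(-173) = (1 - 6*(-587) + 2*(-587)²) - 14*(-173) = (1 + 3522 + 2*344569) - 1*(-2422) = (1 + 3522 + 689138) + 2422 = 692661 + 2422 = 695083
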